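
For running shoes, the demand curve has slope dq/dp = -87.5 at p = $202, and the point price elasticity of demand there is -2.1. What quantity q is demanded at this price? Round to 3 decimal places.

Ed = (dq/dp)·(p/q) ⇒ q = (dq/dp)·p/Ed = (-87.5)·202/(-2.1) = 8416.66666…

8416.667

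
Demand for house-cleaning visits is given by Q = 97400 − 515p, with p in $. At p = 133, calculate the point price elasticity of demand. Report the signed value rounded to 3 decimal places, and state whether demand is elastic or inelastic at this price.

dQ/dp = −515. At p = 133, Q = 97400 − 515(133) = 28905.
Ed = (dQ/dp)·(p/Q) = −515 × (133/28905) = -2.36965…
|Ed| = 2.370 > 1, so demand is elastic.

-2.370; elastic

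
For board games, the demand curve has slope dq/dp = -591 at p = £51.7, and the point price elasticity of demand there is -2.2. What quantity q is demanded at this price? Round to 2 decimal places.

13888.50

Ed = (dq/dp)·(p/q) ⇒ q = (dq/dp)·p/Ed = (-591)·51.7/(-2.2) = 13888.5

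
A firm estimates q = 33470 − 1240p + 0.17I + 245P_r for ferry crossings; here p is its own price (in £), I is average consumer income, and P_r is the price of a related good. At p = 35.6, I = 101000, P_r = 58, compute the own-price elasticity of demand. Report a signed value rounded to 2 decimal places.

At the given values, q = 33470 − 1240(35.6) + 0.17(101000) + 245(58) = 20706.
∂q/∂p = −1240.
E = (-1240) × (35.6/20706) = -2.1319…

-2.13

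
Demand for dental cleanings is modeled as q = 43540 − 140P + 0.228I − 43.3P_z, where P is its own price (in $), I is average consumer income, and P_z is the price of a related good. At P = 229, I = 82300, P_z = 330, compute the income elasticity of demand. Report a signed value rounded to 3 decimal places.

1.176

At the given values, q = 43540 − 140(229) + 0.228(82300) − 43.3(330) = 15955.4.
∂q/∂I = 0.228.
E = (0.228) × (82300/15955.4) = 1.17605…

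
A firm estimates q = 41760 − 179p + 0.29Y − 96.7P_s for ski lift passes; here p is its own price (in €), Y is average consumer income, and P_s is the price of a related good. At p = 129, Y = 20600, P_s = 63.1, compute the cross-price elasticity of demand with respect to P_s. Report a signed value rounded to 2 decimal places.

At the given values, q = 41760 − 179(129) + 0.29(20600) − 96.7(63.1) = 18541.23.
∂q/∂P_s = -96.7.
E = (-96.7) × (63.1/18541.23) = -0.3290…

-0.33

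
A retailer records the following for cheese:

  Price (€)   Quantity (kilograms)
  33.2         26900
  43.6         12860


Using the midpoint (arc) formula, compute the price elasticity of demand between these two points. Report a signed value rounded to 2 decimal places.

-2.61

%ΔQ = (12860 − 26900) / [(26900 + 12860)/2] = -14040/19880 = -0.706237…
%ΔP = (43.6 − 33.2) / [(33.2 + 43.6)/2] = 10.4/38.4 = 0.270833…
Arc Ed = %ΔQ / %ΔP = (-14040/19880) / (10.4/38.4) = -2.6076…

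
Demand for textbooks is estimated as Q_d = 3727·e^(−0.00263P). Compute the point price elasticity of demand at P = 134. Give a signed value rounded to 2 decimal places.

dQ_d/dP = −0.00263·Q_d = -6.89066. At P = 134, Q_d = 2620.02.
Ed = (dQ_d/dP)·(P/Q_d) = (-6.89066) × (134/2620.02) = -0.3524…

-0.35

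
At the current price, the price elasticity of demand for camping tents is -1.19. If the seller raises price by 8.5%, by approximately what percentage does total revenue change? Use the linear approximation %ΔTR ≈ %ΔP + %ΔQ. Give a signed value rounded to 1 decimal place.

-1.6%

%ΔQ ≈ Ed × %ΔP = (-1.19) × (+8.5%) = -10.1150%
%ΔTR ≈ %ΔP + %ΔQ = (+8.5%) + (-10.1150%) = -1.6150%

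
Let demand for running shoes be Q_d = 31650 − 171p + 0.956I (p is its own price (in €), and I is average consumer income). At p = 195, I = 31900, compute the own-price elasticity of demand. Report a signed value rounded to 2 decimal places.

-1.16

At the given values, Q_d = 31650 − 171(195) + 0.956(31900) = 28801.4.
∂Q_d/∂p = −171.
E = (-171) × (195/28801.4) = -1.1577…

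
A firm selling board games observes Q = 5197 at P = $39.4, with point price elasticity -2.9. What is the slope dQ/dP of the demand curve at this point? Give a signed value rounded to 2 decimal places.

-382.52

Ed = (dQ/dP)·(P/Q) ⇒ dQ/dP = Ed·Q/P = (-2.9)·5197/39.4 = -382.5203…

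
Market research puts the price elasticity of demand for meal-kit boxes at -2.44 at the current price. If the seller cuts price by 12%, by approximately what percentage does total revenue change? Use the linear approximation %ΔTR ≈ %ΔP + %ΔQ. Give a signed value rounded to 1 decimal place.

%ΔQ ≈ Ed × %ΔP = (-2.44) × (-12%) = +29.2800%
%ΔTR ≈ %ΔP + %ΔQ = (-12%) + (+29.2800%) = +17.2800%

+17.3%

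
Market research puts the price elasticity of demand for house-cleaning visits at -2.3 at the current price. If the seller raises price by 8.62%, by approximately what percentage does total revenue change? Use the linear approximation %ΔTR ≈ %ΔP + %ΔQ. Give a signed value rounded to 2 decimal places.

-11.21%

%ΔQ ≈ Ed × %ΔP = (-2.3) × (+8.62%) = -19.8260%
%ΔTR ≈ %ΔP + %ΔQ = (+8.62%) + (-19.8260%) = -11.2060%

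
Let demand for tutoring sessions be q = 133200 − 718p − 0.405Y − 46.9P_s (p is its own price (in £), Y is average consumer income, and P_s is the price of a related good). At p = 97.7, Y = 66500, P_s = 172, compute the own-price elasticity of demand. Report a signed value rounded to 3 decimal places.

At the given values, q = 133200 − 718(97.7) − 0.405(66500) − 46.9(172) = 28052.1.
∂q/∂p = −718.
E = (-718) × (97.7/28052.1) = -2.50065…

-2.501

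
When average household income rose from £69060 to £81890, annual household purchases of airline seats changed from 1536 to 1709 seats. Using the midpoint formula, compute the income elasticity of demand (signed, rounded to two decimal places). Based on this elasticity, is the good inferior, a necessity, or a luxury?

%ΔQ = (1709 − 1536)/[( 1536 + 1709)/2] = 173/1622.5 = 0.106625…
%ΔIncome = (81890 − 69060)/[( 69060 + 81890)/2] = 12830/75475 = 0.169990…
E_income = (173/1622.5) / (12830/75475) = 0.6272…
0 < E_income < 1 ⇒ normal good, necessity.

0.63; necessity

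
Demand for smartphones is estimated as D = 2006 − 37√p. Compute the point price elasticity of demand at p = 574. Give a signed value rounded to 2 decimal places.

-0.40

dD/dp = −37/(2√p) = -0.772175. At p = 574, D = 1119.54.
Ed = (dD/dp)·(p/D) = (-0.772175) × (574/1119.54) = -0.3959…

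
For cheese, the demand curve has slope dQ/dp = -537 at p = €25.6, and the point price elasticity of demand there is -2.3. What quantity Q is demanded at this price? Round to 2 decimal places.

Ed = (dQ/dp)·(p/Q) ⇒ Q = (dQ/dp)·p/Ed = (-537)·25.6/(-2.3) = 5977.0434…

5977.04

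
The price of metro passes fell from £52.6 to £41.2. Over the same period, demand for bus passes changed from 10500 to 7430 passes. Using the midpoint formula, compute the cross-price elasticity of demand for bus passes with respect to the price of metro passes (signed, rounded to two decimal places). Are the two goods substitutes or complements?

1.41; substitutes

%ΔQ_{bus passes} = (7430 − 10500)/avg = -3070/8965 = -0.342442…
%ΔP_{metro passes} = (41.2 − 52.6)/avg = -11.4/46.9 = -0.243070…
E_cross = (-3070/8965) / (-11.4/46.9) = 1.4088…
E_cross > 0 ⇒ the goods are substitutes.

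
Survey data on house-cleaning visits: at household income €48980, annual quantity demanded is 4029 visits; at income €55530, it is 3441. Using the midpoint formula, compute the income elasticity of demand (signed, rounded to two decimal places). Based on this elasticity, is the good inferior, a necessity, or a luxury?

%ΔQ = (3441 − 4029)/[( 4029 + 3441)/2] = -588/3735 = -0.157429…
%ΔIncome = (55530 − 48980)/[( 48980 + 55530)/2] = 6550/52255 = 0.125346…
E_income = (-588/3735) / (6550/52255) = -1.2559…
E_income < 0 ⇒ inferior good.

-1.26; inferior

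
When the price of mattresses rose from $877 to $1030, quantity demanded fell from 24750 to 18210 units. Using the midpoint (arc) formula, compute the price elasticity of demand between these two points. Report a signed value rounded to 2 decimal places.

%ΔQ = (18210 − 24750) / [(24750 + 18210)/2] = -6540/21480 = -0.304469…
%ΔP = (1030 − 877) / [(877 + 1030)/2] = 153/953.5 = 0.160461…
Arc Ed = %ΔQ / %ΔP = (-6540/21480) / (153/953.5) = -1.8974…

-1.90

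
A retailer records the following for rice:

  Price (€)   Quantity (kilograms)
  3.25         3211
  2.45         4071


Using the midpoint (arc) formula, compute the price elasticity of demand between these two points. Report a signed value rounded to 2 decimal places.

%ΔQ = (4071 − 3211) / [(3211 + 4071)/2] = 860/3641 = 0.236198…
%ΔP = (2.45 − 3.25) / [(3.25 + 2.45)/2] = -0.8/2.85 = -0.280701…
Arc Ed = %ΔQ / %ΔP = (860/3641) / (-0.8/2.85) = -0.8414…

-0.84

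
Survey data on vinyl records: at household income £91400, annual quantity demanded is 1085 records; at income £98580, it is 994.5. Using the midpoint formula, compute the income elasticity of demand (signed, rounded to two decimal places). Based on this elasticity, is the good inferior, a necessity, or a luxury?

-1.15; inferior

%ΔQ = (994.5 − 1085)/[( 1085 + 994.5)/2] = -90.5/1039.75 = -0.087040…
%ΔIncome = (98580 − 91400)/[( 91400 + 98580)/2] = 7180/94990 = 0.075586…
E_income = (-90.5/1039.75) / (7180/94990) = -1.1515…
E_income < 0 ⇒ inferior good.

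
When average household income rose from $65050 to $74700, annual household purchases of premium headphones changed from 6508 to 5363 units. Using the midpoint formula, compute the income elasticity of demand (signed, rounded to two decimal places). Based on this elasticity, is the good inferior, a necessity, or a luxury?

-1.40; inferior

%ΔQ = (5363 − 6508)/[( 6508 + 5363)/2] = -1145/5935.5 = -0.192907…
%ΔIncome = (74700 − 65050)/[( 65050 + 74700)/2] = 9650/69875 = 0.138103…
E_income = (-1145/5935.5) / (9650/69875) = -1.3968…
E_income < 0 ⇒ inferior good.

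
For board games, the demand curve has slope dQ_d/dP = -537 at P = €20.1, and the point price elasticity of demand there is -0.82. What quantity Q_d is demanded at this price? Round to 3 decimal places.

13163.049

Ed = (dQ_d/dP)·(P/Q_d) ⇒ Q_d = (dQ_d/dP)·P/Ed = (-537)·20.1/(-0.82) = 13163.04878…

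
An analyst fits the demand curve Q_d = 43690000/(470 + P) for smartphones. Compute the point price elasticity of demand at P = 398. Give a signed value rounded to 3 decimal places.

-0.459

dQ_d/dP = −43690000/(470 + P)² = -57.9886. At P = 398, Q_d = 50334.1.
Ed = (dQ_d/dP)·(P/Q_d) = (-57.9886) × (398/50334.1) = -0.45852…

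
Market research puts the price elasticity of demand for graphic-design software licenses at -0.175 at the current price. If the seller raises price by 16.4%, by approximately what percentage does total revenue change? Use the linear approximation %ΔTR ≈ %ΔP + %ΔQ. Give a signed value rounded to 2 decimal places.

%ΔQ ≈ Ed × %ΔP = (-0.175) × (+16.4%) = -2.8700%
%ΔTR ≈ %ΔP + %ΔQ = (+16.4%) + (-2.8700%) = +13.5300%

+13.53%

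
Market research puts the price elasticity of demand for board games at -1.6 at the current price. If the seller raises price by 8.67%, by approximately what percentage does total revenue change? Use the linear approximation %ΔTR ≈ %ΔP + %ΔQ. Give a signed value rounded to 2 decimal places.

%ΔQ ≈ Ed × %ΔP = (-1.6) × (+8.67%) = -13.8720%
%ΔTR ≈ %ΔP + %ΔQ = (+8.67%) + (-13.8720%) = -5.2020%

-5.20%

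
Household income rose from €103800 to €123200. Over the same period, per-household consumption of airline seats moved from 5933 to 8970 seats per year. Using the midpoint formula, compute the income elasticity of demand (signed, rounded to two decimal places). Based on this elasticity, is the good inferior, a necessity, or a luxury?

2.38; luxury

%ΔQ = (8970 − 5933)/[( 5933 + 8970)/2] = 3037/7451.5 = 0.407568…
%ΔIncome = (123200 − 103800)/[( 103800 + 123200)/2] = 19400/113500 = 0.170925…
E_income = (3037/7451.5) / (19400/113500) = 2.3844…
E_income > 1 ⇒ normal good, luxury.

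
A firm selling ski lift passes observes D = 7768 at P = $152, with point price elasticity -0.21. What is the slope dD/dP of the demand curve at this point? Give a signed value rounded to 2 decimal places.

Ed = (dD/dP)·(P/D) ⇒ dD/dP = Ed·D/P = (-0.21)·7768/152 = -10.7321…

-10.73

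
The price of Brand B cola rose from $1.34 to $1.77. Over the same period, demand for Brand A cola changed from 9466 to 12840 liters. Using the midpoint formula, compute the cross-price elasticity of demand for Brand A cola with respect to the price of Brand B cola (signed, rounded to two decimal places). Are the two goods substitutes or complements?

%ΔQ_{Brand A cola} = (12840 − 9466)/avg = 3374/11153 = 0.302519…
%ΔP_{Brand B cola} = (1.77 − 1.34)/avg = 0.43/1.555 = 0.276527…
E_cross = (3374/11153) / (0.43/1.555) = 1.0939…
E_cross > 0 ⇒ the goods are substitutes.

1.09; substitutes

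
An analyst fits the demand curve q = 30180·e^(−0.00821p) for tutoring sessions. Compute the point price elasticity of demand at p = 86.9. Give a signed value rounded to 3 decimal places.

dq/dp = −0.00821·q = -121.399. At p = 86.9, q = 14786.7.
Ed = (dq/dp)·(p/q) = (-121.399) × (86.9/14786.7) = -0.71344…

-0.713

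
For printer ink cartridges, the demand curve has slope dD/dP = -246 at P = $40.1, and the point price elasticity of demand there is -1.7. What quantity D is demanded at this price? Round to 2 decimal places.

5802.71

Ed = (dD/dP)·(P/D) ⇒ D = (dD/dP)·P/Ed = (-246)·40.1/(-1.7) = 5802.7058…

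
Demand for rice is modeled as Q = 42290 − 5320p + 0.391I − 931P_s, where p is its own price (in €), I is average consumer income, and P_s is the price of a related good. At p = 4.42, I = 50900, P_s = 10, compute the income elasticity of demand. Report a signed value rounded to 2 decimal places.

0.68

At the given values, Q = 42290 − 5320(4.42) + 0.391(50900) − 931(10) = 29367.5.
∂Q/∂I = 0.391.
E = (0.391) × (50900/29367.5) = 0.6776…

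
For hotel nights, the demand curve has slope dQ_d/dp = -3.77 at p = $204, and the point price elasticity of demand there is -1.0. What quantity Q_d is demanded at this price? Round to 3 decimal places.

Ed = (dQ_d/dp)·(p/Q_d) ⇒ Q_d = (dQ_d/dp)·p/Ed = (-3.77)·204/(-1.0) = 769.08

769.080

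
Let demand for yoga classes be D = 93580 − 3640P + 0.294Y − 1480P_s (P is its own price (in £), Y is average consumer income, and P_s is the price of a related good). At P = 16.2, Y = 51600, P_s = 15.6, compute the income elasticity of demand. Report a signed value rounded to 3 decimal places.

At the given values, D = 93580 − 3640(16.2) + 0.294(51600) − 1480(15.6) = 26694.4.
∂D/∂Y = 0.294.
E = (0.294) × (51600/26694.4) = 0.56829…

0.568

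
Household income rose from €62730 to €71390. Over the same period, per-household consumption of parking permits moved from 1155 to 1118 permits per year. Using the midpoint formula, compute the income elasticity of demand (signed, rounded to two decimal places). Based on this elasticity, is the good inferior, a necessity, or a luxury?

%ΔQ = (1118 − 1155)/[( 1155 + 1118)/2] = -37/1136.5 = -0.032556…
%ΔIncome = (71390 − 62730)/[( 62730 + 71390)/2] = 8660/67060 = 0.129138…
E_income = (-37/1136.5) / (8660/67060) = -0.2521…
E_income < 0 ⇒ inferior good.

-0.25; inferior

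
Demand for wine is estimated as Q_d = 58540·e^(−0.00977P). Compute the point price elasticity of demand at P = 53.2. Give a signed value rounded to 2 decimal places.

-0.52

dQ_d/dP = −0.00977·Q_d = -340.108. At P = 53.2, Q_d = 34811.4.
Ed = (dQ_d/dP)·(P/Q_d) = (-340.108) × (53.2/34811.4) = -0.5197…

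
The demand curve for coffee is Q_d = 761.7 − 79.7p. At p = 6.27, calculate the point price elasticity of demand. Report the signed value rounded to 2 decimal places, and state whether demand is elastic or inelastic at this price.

-1.91; elastic

dQ_d/dp = −79.7. At p = 6.27, Q_d = 761.7 − 79.7(6.27) = 261.981.
Ed = (dQ_d/dp)·(p/Q_d) = −79.7 × (6.27/261.981) = -1.9074…
|Ed| = 1.91 > 1, so demand is elastic.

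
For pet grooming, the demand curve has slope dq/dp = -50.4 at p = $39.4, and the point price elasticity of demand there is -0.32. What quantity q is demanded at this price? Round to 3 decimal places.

6205.500

Ed = (dq/dp)·(p/q) ⇒ q = (dq/dp)·p/Ed = (-50.4)·39.4/(-0.32) = 6205.5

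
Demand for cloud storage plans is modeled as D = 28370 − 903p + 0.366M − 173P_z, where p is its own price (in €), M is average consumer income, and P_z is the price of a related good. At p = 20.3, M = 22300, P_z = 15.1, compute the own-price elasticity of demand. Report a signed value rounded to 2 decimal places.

At the given values, D = 28370 − 903(20.3) + 0.366(22300) − 173(15.1) = 15588.6.
∂D/∂p = −903.
E = (-903) × (20.3/15588.6) = -1.1759…

-1.18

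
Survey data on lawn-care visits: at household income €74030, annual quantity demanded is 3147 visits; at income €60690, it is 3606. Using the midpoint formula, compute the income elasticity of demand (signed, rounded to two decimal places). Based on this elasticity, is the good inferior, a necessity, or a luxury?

-0.69; inferior

%ΔQ = (3606 − 3147)/[( 3147 + 3606)/2] = 459/3376.5 = 0.135939…
%ΔIncome = (60690 − 74030)/[( 74030 + 60690)/2] = -13340/67360 = -0.198040…
E_income = (459/3376.5) / (-13340/67360) = -0.6864…
E_income < 0 ⇒ inferior good.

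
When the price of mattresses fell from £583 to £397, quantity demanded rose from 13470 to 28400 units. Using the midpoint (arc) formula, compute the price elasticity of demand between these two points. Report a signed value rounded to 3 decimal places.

-1.879

%ΔQ = (28400 − 13470) / [(13470 + 28400)/2] = 14930/20935 = 0.713159…
%ΔP = (397 − 583) / [(583 + 397)/2] = -186/490 = -0.379591…
Arc Ed = %ΔQ / %ΔP = (14930/20935) / (-186/490) = -1.87875…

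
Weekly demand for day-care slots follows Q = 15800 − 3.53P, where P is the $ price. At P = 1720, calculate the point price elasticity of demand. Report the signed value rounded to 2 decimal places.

dQ/dP = −3.53. At P = 1720, Q = 15800 − 3.53(1720) = 9728.4.
Ed = (dQ/dP)·(P/Q) = −3.53 × (1720/9728.4) = -0.6241…

-0.62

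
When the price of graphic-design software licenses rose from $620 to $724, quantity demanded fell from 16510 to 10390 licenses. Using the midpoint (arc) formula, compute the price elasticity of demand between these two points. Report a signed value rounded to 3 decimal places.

-2.940

%ΔQ = (10390 − 16510) / [(16510 + 10390)/2] = -6120/13450 = -0.455018…
%ΔP = (724 − 620) / [(620 + 724)/2] = 104/672 = 0.154761…
Arc Ed = %ΔQ / %ΔP = (-6120/13450) / (104/672) = -2.94012…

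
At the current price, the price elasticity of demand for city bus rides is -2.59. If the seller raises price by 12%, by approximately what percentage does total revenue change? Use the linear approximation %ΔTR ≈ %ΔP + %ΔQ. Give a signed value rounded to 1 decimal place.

%ΔQ ≈ Ed × %ΔP = (-2.59) × (+12%) = -31.0800%
%ΔTR ≈ %ΔP + %ΔQ = (+12%) + (-31.0800%) = -19.0800%

-19.1%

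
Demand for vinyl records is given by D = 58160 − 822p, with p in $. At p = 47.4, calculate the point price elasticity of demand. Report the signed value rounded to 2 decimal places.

-2.03

dD/dp = −822. At p = 47.4, D = 58160 − 822(47.4) = 19197.2.
Ed = (dD/dp)·(p/D) = −822 × (47.4/19197.2) = -2.0296…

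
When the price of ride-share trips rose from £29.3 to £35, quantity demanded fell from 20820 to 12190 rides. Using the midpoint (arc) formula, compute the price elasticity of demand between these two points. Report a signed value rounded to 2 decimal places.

-2.95

%ΔQ = (12190 − 20820) / [(20820 + 12190)/2] = -8630/16505 = -0.522871…
%ΔP = (35 − 29.3) / [(29.3 + 35)/2] = 5.7/32.15 = 0.177293…
Arc Ed = %ΔQ / %ΔP = (-8630/16505) / (5.7/32.15) = -2.9491…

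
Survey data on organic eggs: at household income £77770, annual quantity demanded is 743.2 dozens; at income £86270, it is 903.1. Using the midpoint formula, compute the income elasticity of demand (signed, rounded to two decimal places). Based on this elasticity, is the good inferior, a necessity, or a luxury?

1.87; luxury

%ΔQ = (903.1 − 743.2)/[( 743.2 + 903.1)/2] = 159.9/823.15 = 0.194253…
%ΔIncome = (86270 − 77770)/[( 77770 + 86270)/2] = 8500/82020 = 0.103633…
E_income = (159.9/823.15) / (8500/82020) = 1.8744…
E_income > 1 ⇒ normal good, luxury.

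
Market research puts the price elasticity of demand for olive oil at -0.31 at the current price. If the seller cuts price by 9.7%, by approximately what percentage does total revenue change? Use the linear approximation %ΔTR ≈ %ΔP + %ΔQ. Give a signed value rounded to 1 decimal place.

-6.7%

%ΔQ ≈ Ed × %ΔP = (-0.31) × (-9.7%) = +3.0070%
%ΔTR ≈ %ΔP + %ΔQ = (-9.7%) + (+3.0070%) = -6.6930%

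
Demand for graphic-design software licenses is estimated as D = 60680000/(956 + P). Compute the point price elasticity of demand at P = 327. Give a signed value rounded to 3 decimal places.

-0.255

dD/dP = −60680000/(956 + P)² = -36.8631. At P = 327, D = 47295.4.
Ed = (dD/dP)·(P/D) = (-36.8631) × (327/47295.4) = -0.25487…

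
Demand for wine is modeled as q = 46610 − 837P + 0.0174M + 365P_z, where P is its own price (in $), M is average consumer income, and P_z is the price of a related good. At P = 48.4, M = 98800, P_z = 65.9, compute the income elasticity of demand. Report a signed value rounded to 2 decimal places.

0.05

At the given values, q = 46610 − 837(48.4) + 0.0174(98800) + 365(65.9) = 31871.82.
∂q/∂M = 0.0174.
E = (0.0174) × (98800/31871.82) = 0.0539…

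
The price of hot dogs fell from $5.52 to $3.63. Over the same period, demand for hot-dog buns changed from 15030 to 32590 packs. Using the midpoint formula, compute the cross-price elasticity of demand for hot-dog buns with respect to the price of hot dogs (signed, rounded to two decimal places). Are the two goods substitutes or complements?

%ΔQ_{hot-dog buns} = (32590 − 15030)/avg = 17560/23810 = 0.737505…
%ΔP_{hot dogs} = (3.63 − 5.52)/avg = -1.89/4.575 = -0.413114…
E_cross = (17560/23810) / (-1.89/4.575) = -1.7852…
E_cross < 0 ⇒ the goods are complements.

-1.79; complements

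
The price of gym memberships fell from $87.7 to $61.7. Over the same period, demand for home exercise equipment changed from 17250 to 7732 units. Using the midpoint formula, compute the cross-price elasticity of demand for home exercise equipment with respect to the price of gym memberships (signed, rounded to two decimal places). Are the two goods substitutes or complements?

%ΔQ_{home exercise equipment} = (7732 − 17250)/avg = -9518/12491 = -0.761988…
%ΔP_{gym memberships} = (61.7 − 87.7)/avg = -26/74.7 = -0.348058…
E_cross = (-9518/12491) / (-26/74.7) = 2.1892…
E_cross > 0 ⇒ the goods are substitutes.

2.19; substitutes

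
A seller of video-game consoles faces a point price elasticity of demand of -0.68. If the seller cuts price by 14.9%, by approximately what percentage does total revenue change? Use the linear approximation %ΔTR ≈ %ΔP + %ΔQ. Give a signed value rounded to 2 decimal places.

-4.77%

%ΔQ ≈ Ed × %ΔP = (-0.68) × (-14.9%) = +10.1320%
%ΔTR ≈ %ΔP + %ΔQ = (-14.9%) + (+10.1320%) = -4.7680%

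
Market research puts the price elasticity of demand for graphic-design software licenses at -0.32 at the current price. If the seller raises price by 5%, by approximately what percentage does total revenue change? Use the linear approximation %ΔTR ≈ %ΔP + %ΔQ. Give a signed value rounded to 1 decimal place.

%ΔQ ≈ Ed × %ΔP = (-0.32) × (+5%) = -1.6000%
%ΔTR ≈ %ΔP + %ΔQ = (+5%) + (-1.6000%) = +3.4000%

+3.4%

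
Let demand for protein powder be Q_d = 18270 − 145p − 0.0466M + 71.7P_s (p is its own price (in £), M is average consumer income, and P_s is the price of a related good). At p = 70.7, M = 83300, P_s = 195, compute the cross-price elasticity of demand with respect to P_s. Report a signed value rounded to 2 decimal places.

At the given values, Q_d = 18270 − 145(70.7) − 0.0466(83300) + 71.7(195) = 18118.22.
∂Q_d/∂P_s = 71.7.
E = (71.7) × (195/18118.22) = 0.7716…

0.77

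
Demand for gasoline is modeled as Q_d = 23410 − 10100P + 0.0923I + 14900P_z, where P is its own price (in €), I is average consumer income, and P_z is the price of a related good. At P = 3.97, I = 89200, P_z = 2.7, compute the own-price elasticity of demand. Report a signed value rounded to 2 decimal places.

-1.26

At the given values, Q_d = 23410 − 10100(3.97) + 0.0923(89200) + 14900(2.7) = 31776.16.
∂Q_d/∂P = −10100.
E = (-10100) × (3.97/31776.16) = -1.2618…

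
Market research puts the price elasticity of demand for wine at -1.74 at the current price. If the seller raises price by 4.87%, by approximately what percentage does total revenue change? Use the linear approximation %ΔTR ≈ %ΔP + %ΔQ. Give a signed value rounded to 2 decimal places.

-3.60%

%ΔQ ≈ Ed × %ΔP = (-1.74) × (+4.87%) = -8.4738%
%ΔTR ≈ %ΔP + %ΔQ = (+4.87%) + (-8.4738%) = -3.6038%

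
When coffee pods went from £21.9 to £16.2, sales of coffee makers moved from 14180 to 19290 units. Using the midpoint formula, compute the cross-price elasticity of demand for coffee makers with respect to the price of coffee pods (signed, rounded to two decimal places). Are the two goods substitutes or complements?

%ΔQ_{coffee makers} = (19290 − 14180)/avg = 5110/16735 = 0.305348…
%ΔP_{coffee pods} = (16.2 − 21.9)/avg = -5.7/19.05 = -0.299212…
E_cross = (5110/16735) / (-5.7/19.05) = -1.0205…
E_cross < 0 ⇒ the goods are complements.

-1.02; complements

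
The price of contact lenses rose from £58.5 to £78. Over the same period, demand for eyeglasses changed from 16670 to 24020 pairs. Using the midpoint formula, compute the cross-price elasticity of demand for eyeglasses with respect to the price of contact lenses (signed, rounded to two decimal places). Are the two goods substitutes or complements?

1.26; substitutes

%ΔQ_{eyeglasses} = (24020 − 16670)/avg = 7350/20345 = 0.361268…
%ΔP_{contact lenses} = (78 − 58.5)/avg = 19.5/68.25 = 0.285714…
E_cross = (7350/20345) / (19.5/68.25) = 1.2644…
E_cross > 0 ⇒ the goods are substitutes.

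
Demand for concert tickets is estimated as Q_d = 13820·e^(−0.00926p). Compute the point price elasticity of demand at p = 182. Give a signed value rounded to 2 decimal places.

dQ_d/dp = −0.00926·Q_d = -23.7243. At p = 182, Q_d = 2562.02.
Ed = (dQ_d/dp)·(p/Q_d) = (-23.7243) × (182/2562.02) = -1.6853…

-1.69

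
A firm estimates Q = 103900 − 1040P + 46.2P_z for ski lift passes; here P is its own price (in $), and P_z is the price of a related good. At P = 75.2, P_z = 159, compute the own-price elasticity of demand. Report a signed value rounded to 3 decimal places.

At the given values, Q = 103900 − 1040(75.2) + 46.2(159) = 33037.8.
∂Q/∂P = −1040.
E = (-1040) × (75.2/33037.8) = -2.36722…

-2.367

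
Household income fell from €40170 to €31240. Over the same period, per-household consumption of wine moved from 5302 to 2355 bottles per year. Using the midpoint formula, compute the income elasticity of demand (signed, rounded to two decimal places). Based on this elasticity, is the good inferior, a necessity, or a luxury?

%ΔQ = (2355 − 5302)/[( 5302 + 2355)/2] = -2947/3828.5 = -0.769753…
%ΔIncome = (31240 − 40170)/[( 40170 + 31240)/2] = -8930/35705 = -0.250105…
E_income = (-2947/3828.5) / (-8930/35705) = 3.0777…
E_income > 1 ⇒ normal good, luxury.

3.08; luxury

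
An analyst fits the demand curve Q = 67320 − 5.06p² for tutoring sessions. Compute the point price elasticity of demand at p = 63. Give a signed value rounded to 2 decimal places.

-0.85

dQ/dp = −2·5.06·p = -637.56. At p = 63, Q = 47236.86.
Ed = (dQ/dp)·(p/Q) = (-637.56) × (63/47236.86) = -0.8503…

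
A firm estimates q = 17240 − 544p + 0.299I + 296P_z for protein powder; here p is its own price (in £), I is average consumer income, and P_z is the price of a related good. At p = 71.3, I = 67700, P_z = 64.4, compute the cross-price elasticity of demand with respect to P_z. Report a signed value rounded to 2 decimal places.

1.07

At the given values, q = 17240 − 544(71.3) + 0.299(67700) + 296(64.4) = 17757.5.
∂q/∂P_z = 296.
E = (296) × (64.4/17757.5) = 1.0734…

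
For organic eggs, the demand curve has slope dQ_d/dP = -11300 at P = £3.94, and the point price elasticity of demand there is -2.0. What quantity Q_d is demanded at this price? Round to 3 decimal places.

Ed = (dQ_d/dP)·(P/Q_d) ⇒ Q_d = (dQ_d/dP)·P/Ed = (-11300)·3.94/(-2.0) = 22261

22261.000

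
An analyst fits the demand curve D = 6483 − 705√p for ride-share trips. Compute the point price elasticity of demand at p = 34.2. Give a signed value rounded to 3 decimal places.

dD/dp = −705/(2√p) = -60.2762. At p = 34.2, D = 2360.11.
Ed = (dD/dp)·(p/D) = (-60.2762) × (34.2/2360.11) = -0.87345…

-0.873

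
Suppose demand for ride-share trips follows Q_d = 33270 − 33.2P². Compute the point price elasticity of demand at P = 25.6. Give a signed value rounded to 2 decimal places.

-3.78

dQ_d/dP = −2·33.2·P = -1699.84. At P = 25.6, Q_d = 11512.048.
Ed = (dQ_d/dP)·(P/Q_d) = (-1699.84) × (25.6/11512.048) = -3.7800…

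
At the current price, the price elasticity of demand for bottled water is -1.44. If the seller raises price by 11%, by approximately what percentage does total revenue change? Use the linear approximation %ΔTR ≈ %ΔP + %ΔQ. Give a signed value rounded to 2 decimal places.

%ΔQ ≈ Ed × %ΔP = (-1.44) × (+11%) = -15.8400%
%ΔTR ≈ %ΔP + %ΔQ = (+11%) + (-15.8400%) = -4.8400%

-4.84%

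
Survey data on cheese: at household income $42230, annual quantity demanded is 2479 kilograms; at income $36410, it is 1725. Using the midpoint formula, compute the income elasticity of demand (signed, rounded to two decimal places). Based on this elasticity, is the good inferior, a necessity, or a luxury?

2.42; luxury

%ΔQ = (1725 − 2479)/[( 2479 + 1725)/2] = -754/2102 = -0.358705…
%ΔIncome = (36410 − 42230)/[( 42230 + 36410)/2] = -5820/39320 = -0.148016…
E_income = (-754/2102) / (-5820/39320) = 2.4234…
E_income > 1 ⇒ normal good, luxury.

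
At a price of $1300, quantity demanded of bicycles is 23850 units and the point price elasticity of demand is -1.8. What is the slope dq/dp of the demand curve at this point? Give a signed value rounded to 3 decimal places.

-33.023

Ed = (dq/dp)·(p/q) ⇒ dq/dp = Ed·q/p = (-1.8)·23850/1300 = -33.02307…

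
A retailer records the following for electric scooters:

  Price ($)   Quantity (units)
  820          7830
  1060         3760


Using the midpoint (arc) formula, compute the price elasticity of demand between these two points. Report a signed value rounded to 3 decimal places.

-2.751

%ΔQ = (3760 − 7830) / [(7830 + 3760)/2] = -4070/5795 = -0.702329…
%ΔP = (1060 − 820) / [(820 + 1060)/2] = 240/940 = 0.255319…
Arc Ed = %ΔQ / %ΔP = (-4070/5795) / (240/940) = -2.75079…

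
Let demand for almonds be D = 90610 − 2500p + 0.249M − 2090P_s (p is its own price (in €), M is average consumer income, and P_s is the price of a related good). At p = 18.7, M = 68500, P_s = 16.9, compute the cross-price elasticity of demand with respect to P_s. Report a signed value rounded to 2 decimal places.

-1.38

At the given values, D = 90610 − 2500(18.7) + 0.249(68500) − 2090(16.9) = 25595.5.
∂D/∂P_s = -2090.
E = (-2090) × (16.9/25595.5) = -1.3799…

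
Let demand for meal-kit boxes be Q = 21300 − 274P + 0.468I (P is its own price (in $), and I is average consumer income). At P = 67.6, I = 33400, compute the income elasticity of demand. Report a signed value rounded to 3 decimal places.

0.849

At the given values, Q = 21300 − 274(67.6) + 0.468(33400) = 18408.8.
∂Q/∂I = 0.468.
E = (0.468) × (33400/18408.8) = 0.84911…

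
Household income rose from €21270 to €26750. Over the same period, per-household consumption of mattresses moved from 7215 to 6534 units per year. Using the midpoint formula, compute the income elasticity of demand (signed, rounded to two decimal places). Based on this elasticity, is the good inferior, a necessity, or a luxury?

%ΔQ = (6534 − 7215)/[( 7215 + 6534)/2] = -681/6874.5 = -0.099061…
%ΔIncome = (26750 − 21270)/[( 21270 + 26750)/2] = 5480/24010 = 0.228238…
E_income = (-681/6874.5) / (5480/24010) = -0.4340…
E_income < 0 ⇒ inferior good.

-0.43; inferior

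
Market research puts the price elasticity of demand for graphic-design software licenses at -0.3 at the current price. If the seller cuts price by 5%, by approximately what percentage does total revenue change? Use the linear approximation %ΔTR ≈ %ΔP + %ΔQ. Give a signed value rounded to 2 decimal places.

-3.50%

%ΔQ ≈ Ed × %ΔP = (-0.3) × (-5%) = +1.5000%
%ΔTR ≈ %ΔP + %ΔQ = (-5%) + (+1.5000%) = -3.5000%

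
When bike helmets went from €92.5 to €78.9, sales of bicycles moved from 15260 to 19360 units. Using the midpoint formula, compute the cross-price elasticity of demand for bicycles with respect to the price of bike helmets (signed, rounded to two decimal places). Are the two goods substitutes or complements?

-1.49; complements

%ΔQ_{bicycles} = (19360 − 15260)/avg = 4100/17310 = 0.236857…
%ΔP_{bike helmets} = (78.9 − 92.5)/avg = -13.6/85.7 = -0.158693…
E_cross = (4100/17310) / (-13.6/85.7) = -1.4925…
E_cross < 0 ⇒ the goods are complements.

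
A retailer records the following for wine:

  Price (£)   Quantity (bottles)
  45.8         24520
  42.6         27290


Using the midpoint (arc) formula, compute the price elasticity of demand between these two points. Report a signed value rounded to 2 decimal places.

%ΔQ = (27290 − 24520) / [(24520 + 27290)/2] = 2770/25905 = 0.106929…
%ΔP = (42.6 − 45.8) / [(45.8 + 42.6)/2] = -3.2/44.2 = -0.072398…
Arc Ed = %ΔQ / %ΔP = (2770/25905) / (-3.2/44.2) = -1.4769…

-1.48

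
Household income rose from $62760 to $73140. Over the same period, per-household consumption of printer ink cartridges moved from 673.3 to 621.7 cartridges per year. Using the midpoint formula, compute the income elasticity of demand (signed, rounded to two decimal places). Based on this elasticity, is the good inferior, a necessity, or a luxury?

-0.52; inferior

%ΔQ = (621.7 − 673.3)/[( 673.3 + 621.7)/2] = -51.6/647.5 = -0.079691…
%ΔIncome = (73140 − 62760)/[( 62760 + 73140)/2] = 10380/67950 = 0.152759…
E_income = (-51.6/647.5) / (10380/67950) = -0.5216…
E_income < 0 ⇒ inferior good.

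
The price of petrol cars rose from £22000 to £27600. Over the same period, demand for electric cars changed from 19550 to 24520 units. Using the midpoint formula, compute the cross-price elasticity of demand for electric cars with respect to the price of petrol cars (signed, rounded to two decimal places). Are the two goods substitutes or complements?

%ΔQ_{electric cars} = (24520 − 19550)/avg = 4970/22035 = 0.225550…
%ΔP_{petrol cars} = (27600 − 22000)/avg = 5600/24800 = 0.225806…
E_cross = (4970/22035) / (5600/24800) = 0.9988…
E_cross > 0 ⇒ the goods are substitutes.

1.00; substitutes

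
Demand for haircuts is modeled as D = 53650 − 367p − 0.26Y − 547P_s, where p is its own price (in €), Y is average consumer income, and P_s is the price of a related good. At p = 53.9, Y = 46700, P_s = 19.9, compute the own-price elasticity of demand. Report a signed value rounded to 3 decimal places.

-1.825

At the given values, D = 53650 − 367(53.9) − 0.26(46700) − 547(19.9) = 10841.4.
∂D/∂p = −367.
E = (-367) × (53.9/10841.4) = -1.82460…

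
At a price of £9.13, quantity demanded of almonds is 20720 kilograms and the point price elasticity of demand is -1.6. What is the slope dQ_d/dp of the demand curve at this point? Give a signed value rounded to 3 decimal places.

-3631.106

Ed = (dQ_d/dp)·(p/Q_d) ⇒ dQ_d/dp = Ed·Q_d/p = (-1.6)·20720/9.13 = -3631.10624…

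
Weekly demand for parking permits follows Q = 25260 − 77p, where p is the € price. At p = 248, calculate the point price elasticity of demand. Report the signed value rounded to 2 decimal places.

-3.10

dQ/dp = −77. At p = 248, Q = 25260 − 77(248) = 6164.
Ed = (dQ/dp)·(p/Q) = −77 × (248/6164) = -3.0979…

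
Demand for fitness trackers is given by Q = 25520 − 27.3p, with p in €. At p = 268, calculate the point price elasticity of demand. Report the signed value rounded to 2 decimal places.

dQ/dp = −27.3. At p = 268, Q = 25520 − 27.3(268) = 18203.6.
Ed = (dQ/dp)·(p/Q) = −27.3 × (268/18203.6) = -0.4019…

-0.40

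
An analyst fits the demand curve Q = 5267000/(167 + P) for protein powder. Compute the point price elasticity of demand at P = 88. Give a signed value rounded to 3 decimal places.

-0.345

dQ/dP = −5267000/(167 + P)² = -80.9996. At P = 88, Q = 20654.9.
Ed = (dQ/dP)·(P/Q) = (-80.9996) × (88/20654.9) = -0.34509…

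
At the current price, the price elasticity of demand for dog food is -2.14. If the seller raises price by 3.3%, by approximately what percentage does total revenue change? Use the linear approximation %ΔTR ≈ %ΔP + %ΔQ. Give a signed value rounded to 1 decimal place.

%ΔQ ≈ Ed × %ΔP = (-2.14) × (+3.3%) = -7.0620%
%ΔTR ≈ %ΔP + %ΔQ = (+3.3%) + (-7.0620%) = -3.7620%

-3.8%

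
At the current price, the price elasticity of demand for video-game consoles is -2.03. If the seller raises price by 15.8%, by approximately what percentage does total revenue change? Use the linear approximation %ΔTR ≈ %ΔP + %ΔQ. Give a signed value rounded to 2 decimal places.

-16.27%

%ΔQ ≈ Ed × %ΔP = (-2.03) × (+15.8%) = -32.0740%
%ΔTR ≈ %ΔP + %ΔQ = (+15.8%) + (-32.0740%) = -16.2740%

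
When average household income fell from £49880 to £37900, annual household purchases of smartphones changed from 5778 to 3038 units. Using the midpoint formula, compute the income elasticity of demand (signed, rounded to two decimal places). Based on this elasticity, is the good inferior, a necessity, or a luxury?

%ΔQ = (3038 − 5778)/[( 5778 + 3038)/2] = -2740/4408 = -0.621597…
%ΔIncome = (37900 − 49880)/[( 49880 + 37900)/2] = -11980/43890 = -0.272955…
E_income = (-2740/4408) / (-11980/43890) = 2.2772…
E_income > 1 ⇒ normal good, luxury.

2.28; luxury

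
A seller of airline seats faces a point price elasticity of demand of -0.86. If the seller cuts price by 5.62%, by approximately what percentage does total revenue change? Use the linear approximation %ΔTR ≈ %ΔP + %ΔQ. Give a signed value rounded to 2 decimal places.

%ΔQ ≈ Ed × %ΔP = (-0.86) × (-5.62%) = +4.8332%
%ΔTR ≈ %ΔP + %ΔQ = (-5.62%) + (+4.8332%) = -0.7868%

-0.79%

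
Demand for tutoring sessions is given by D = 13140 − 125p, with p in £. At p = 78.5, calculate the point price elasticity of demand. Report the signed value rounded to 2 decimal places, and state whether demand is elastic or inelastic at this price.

dD/dp = −125. At p = 78.5, D = 13140 − 125(78.5) = 3327.5.
Ed = (dD/dp)·(p/D) = −125 × (78.5/3327.5) = -2.9489…
|Ed| = 2.95 > 1, so demand is elastic.

-2.95; elastic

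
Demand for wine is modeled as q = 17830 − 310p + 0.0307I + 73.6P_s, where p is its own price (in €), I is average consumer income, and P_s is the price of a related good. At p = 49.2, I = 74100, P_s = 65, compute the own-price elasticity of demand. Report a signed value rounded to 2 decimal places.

At the given values, q = 17830 − 310(49.2) + 0.0307(74100) + 73.6(65) = 9636.87.
∂q/∂p = −310.
E = (-310) × (49.2/9636.87) = -1.5826…

-1.58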